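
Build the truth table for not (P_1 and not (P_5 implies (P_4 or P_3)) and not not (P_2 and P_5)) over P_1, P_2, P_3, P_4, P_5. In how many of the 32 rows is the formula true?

P_1 | P_2 | P_3 | P_4 | P_5 || φ
 F  |  F  |  F  |  F  |  F  || T
 F  |  F  |  F  |  F  |  T  || T
 F  |  F  |  F  |  T  |  F  || T
 F  |  F  |  F  |  T  |  T  || T
 F  |  F  |  T  |  F  |  F  || T
 F  |  F  |  T  |  F  |  T  || T
 F  |  F  |  T  |  T  |  F  || T
 F  |  F  |  T  |  T  |  T  || T
 F  |  T  |  F  |  F  |  F  || T
 F  |  T  |  F  |  F  |  T  || T
 F  |  T  |  F  |  T  |  F  || T
 F  |  T  |  F  |  T  |  T  || T
 F  |  T  |  T  |  F  |  F  || T
 F  |  T  |  T  |  F  |  T  || T
 F  |  T  |  T  |  T  |  F  || T
 F  |  T  |  T  |  T  |  T  || T
 T  |  F  |  F  |  F  |  F  || T
 T  |  F  |  F  |  F  |  T  || T
 T  |  F  |  F  |  T  |  F  || T
 T  |  F  |  F  |  T  |  T  || T
 T  |  F  |  T  |  F  |  F  || T
 T  |  F  |  T  |  F  |  T  || T
 T  |  F  |  T  |  T  |  F  || T
 T  |  F  |  T  |  T  |  T  || T
 T  |  T  |  F  |  F  |  F  || T
 T  |  T  |  F  |  F  |  T  || F
 T  |  T  |  F  |  T  |  F  || T
 T  |  T  |  F  |  T  |  T  || T
 T  |  T  |  T  |  F  |  F  || T
 T  |  T  |  T  |  F  |  T  || T
 T  |  T  |  T  |  T  |  F  || T
 T  |  T  |  T  |  T  |  T  || T
The formula is true on 31 of the 32 rows.

31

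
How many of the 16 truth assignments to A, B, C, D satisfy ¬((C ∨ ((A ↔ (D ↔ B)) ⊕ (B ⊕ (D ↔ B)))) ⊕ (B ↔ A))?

12

A | B | C | D || (D ↔ B) | (A ↔ (D ↔ B)) | (B ⊕ (D ↔ B)) | (B ↔ A) | φ
1 | 1 | 1 | 1 ||    1    |       1       |       0       |    1    | 1
1 | 1 | 1 | 0 ||    0    |       0       |       1       |    1    | 1
1 | 1 | 0 | 1 ||    1    |       1       |       0       |    1    | 1
1 | 1 | 0 | 0 ||    0    |       0       |       1       |    1    | 1
1 | 0 | 1 | 1 ||    0    |       0       |       0       |    0    | 0
1 | 0 | 1 | 0 ||    1    |       1       |       1       |    0    | 0
1 | 0 | 0 | 1 ||    0    |       0       |       0       |    0    | 1
1 | 0 | 0 | 0 ||    1    |       1       |       1       |    0    | 1
0 | 1 | 1 | 1 ||    1    |       0       |       0       |    0    | 0
0 | 1 | 1 | 0 ||    0    |       1       |       1       |    0    | 0
0 | 1 | 0 | 1 ||    1    |       0       |       0       |    0    | 1
0 | 1 | 0 | 0 ||    0    |       1       |       1       |    0    | 1
0 | 0 | 1 | 1 ||    0    |       1       |       0       |    1    | 1
0 | 0 | 1 | 0 ||    1    |       0       |       1       |    1    | 1
0 | 0 | 0 | 1 ||    0    |       1       |       0       |    1    | 1
0 | 0 | 0 | 0 ||    1    |       0       |       1       |    1    | 1
The formula is true on 12 of the 16 rows.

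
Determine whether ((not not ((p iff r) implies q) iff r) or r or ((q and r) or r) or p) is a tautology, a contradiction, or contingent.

p  q  r  |  (p iff r)  ((p iff r) implies q)  not ((p iff r) implies q)  (q and r)  ((q and r) or r)  φ
0  0  0  |      1                0                        1                  0             0          1
0  0  1  |      0                1                        0                  0             1          1
0  1  0  |      1                1                        0                  0             0          0
0  1  1  |      0                1                        0                  1             1          1
1  0  0  |      0                1                        0                  0             0          1
1  0  1  |      1                0                        1                  0             1          1
1  1  0  |      0                1                        0                  0             0          1
1  1  1  |      1                1                        0                  1             1          1
7 of 8 rows are 1, so the formula is contingent.

contingent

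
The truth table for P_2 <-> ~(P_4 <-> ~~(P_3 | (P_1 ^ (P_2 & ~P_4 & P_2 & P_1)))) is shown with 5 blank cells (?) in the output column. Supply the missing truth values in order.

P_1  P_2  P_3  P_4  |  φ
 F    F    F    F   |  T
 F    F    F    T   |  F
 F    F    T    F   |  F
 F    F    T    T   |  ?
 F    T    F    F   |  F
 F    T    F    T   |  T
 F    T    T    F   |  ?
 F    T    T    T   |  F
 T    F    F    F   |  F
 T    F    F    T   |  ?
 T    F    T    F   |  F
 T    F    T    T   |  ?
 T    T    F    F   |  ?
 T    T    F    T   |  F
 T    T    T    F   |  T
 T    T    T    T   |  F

T, T, T, T, F

Row P_1=F, P_2=F, P_3=T, P_4=T: ~(P_4 <-> ~~(P_3 | (P_1 ^ (P_2 & ~P_4 & P_2 & P_1)))) = F, so the formula = T.
Row P_1=F, P_2=T, P_3=T, P_4=F: ~(P_4 <-> ~~(P_3 | (P_1 ^ (P_2 & ~P_4 & P_2 & P_1)))) = T, so the formula = T.
Row P_1=T, P_2=F, P_3=F, P_4=T: ~(P_4 <-> ~~(P_3 | (P_1 ^ (P_2 & ~P_4 & P_2 & P_1)))) = F, so the formula = T.
Row P_1=T, P_2=F, P_3=T, P_4=T: ~(P_4 <-> ~~(P_3 | (P_1 ^ (P_2 & ~P_4 & P_2 & P_1)))) = F, so the formula = T.
Row P_1=T, P_2=T, P_3=F, P_4=F: ~(P_4 <-> ~~(P_3 | (P_1 ^ (P_2 & ~P_4 & P_2 & P_1)))) = F, so the formula = F.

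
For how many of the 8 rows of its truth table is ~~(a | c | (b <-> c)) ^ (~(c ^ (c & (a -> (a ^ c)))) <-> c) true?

  a      b      c       (b <-> c)  (a | c | (b <-> c))  ~(a | c | (b <-> c))  ~~(a | c | (b <-> c))  (a ^ c)  (a -> (a ^ c))  (c & (a -> (a ^ c)))  (c ^ (c & (a -> (a ^ c))))  ~(c ^ (c & (a -> (a ^ c))))    φ  
 True   True   True        True            True                False                   True           False       False              False                     True                        False              True
 True   True  False       False            True                False                   True            True        True              False                    False                         True              True
 True  False   True       False            True                False                   True           False       False              False                     True                        False              True
 True  False  False        True            True                False                   True            True        True              False                    False                         True              True
False   True   True        True            True                False                   True            True        True               True                    False                         True             False
False   True  False       False           False                 True                  False           False        True              False                    False                         True             False
False  False   True       False            True                False                   True            True        True               True                    False                         True             False
False  False  False        True            True                False                   True           False        True              False                    False                         True              True
The formula is true on 5 of the 8 rows.

5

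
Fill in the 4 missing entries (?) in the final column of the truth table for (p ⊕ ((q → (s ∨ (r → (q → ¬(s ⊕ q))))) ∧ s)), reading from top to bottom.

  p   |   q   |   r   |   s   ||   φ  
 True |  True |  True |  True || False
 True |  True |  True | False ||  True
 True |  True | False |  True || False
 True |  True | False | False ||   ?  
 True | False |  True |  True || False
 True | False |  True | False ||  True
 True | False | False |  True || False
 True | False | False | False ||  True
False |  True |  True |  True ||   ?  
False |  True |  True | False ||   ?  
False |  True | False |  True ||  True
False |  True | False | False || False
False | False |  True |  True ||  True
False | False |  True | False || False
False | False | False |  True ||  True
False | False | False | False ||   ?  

Row p=True, q=True, r=False, s=False: ((q → (s ∨ (r → (q → ¬(s ⊕ q))))) ∧ s) = False, so the formula = True.
Row p=False, q=True, r=True, s=True: ((q → (s ∨ (r → (q → ¬(s ⊕ q))))) ∧ s) = True, so the formula = True.
Row p=False, q=True, r=True, s=False: ((q → (s ∨ (r → (q → ¬(s ⊕ q))))) ∧ s) = False, so the formula = False.
Row p=False, q=False, r=False, s=False: ((q → (s ∨ (r → (q → ¬(s ⊕ q))))) ∧ s) = False, so the formula = False.

True, True, False, False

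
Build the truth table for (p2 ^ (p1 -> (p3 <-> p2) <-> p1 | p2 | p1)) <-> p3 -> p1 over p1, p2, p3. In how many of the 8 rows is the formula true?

  p1     p2     p3   |    φ  
False  False  False  |  False
False  False   True  |   True
False   True  False  |  False
False   True   True  |   True
 True  False  False  |   True
 True  False   True  |  False
 True   True  False  |   True
 True   True   True  |  False
The formula is true on 4 of the 8 rows.

4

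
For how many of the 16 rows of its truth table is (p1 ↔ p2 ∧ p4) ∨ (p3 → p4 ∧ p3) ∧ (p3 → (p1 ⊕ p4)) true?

13

p1  p2  p3  p4  |  φ
T   T   T   T   |  T
T   T   T   F   |  F
T   T   F   T   |  T
T   T   F   F   |  T
T   F   T   T   |  F
T   F   T   F   |  F
T   F   F   T   |  T
T   F   F   F   |  T
F   T   T   T   |  T
F   T   T   F   |  T
F   T   F   T   |  T
F   T   F   F   |  T
F   F   T   T   |  T
F   F   T   F   |  T
F   F   F   T   |  T
F   F   F   F   |  T
The formula is true on 13 of the 16 rows.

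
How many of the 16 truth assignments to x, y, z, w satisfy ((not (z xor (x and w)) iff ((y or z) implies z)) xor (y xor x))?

10

x | y | z | w | (x and w) | (z xor (x and w)) | not (z xor (x and w)) | (y or z) | ((y or z) implies z) | (y xor x) | φ
- | - | - | - | --------- | ----------------- | --------------------- | -------- | -------------------- | --------- | -
1 | 1 | 1 | 1 |     1     |         0         |           1           |    1     |          1           |     0     | 1
1 | 1 | 1 | 0 |     0     |         1         |           0           |    1     |          1           |     0     | 0
1 | 1 | 0 | 1 |     1     |         1         |           0           |    1     |          0           |     0     | 1
1 | 1 | 0 | 0 |     0     |         0         |           1           |    1     |          0           |     0     | 0
1 | 0 | 1 | 1 |     1     |         0         |           1           |    1     |          1           |     1     | 0
1 | 0 | 1 | 0 |     0     |         1         |           0           |    1     |          1           |     1     | 1
1 | 0 | 0 | 1 |     1     |         1         |           0           |    0     |          1           |     1     | 1
1 | 0 | 0 | 0 |     0     |         0         |           1           |    0     |          1           |     1     | 0
0 | 1 | 1 | 1 |     0     |         1         |           0           |    1     |          1           |     1     | 1
0 | 1 | 1 | 0 |     0     |         1         |           0           |    1     |          1           |     1     | 1
0 | 1 | 0 | 1 |     0     |         0         |           1           |    1     |          0           |     1     | 1
0 | 1 | 0 | 0 |     0     |         0         |           1           |    1     |          0           |     1     | 1
0 | 0 | 1 | 1 |     0     |         1         |           0           |    1     |          1           |     0     | 0
0 | 0 | 1 | 0 |     0     |         1         |           0           |    1     |          1           |     0     | 0
0 | 0 | 0 | 1 |     0     |         0         |           1           |    0     |          1           |     0     | 1
0 | 0 | 0 | 0 |     0     |         0         |           1           |    0     |          1           |     0     | 1
The formula is true on 10 of the 16 rows.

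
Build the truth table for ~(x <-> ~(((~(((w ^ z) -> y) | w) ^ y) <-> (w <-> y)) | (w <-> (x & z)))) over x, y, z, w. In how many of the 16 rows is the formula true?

7

x | y | z | w | φ
- | - | - | - | -
T | T | T | T | T
T | T | T | F | F
T | T | F | T | T
T | T | F | F | T
T | F | T | T | T
T | F | T | F | T
T | F | F | T | T
T | F | F | F | T
F | T | T | T | F
F | T | T | F | F
F | T | F | T | F
F | T | F | F | F
F | F | T | T | F
F | F | T | F | F
F | F | F | T | F
F | F | F | F | F
The formula is true on 7 of the 16 rows.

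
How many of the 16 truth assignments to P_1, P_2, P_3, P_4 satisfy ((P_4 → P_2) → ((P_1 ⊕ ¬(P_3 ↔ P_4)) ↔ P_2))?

10

P_1 | P_2 | P_3 | P_4 || φ
 T  |  T  |  T  |  T  || T
 T  |  T  |  T  |  F  || F
 T  |  T  |  F  |  T  || F
 T  |  T  |  F  |  F  || T
 T  |  F  |  T  |  T  || T
 T  |  F  |  T  |  F  || T
 T  |  F  |  F  |  T  || T
 T  |  F  |  F  |  F  || F
 F  |  T  |  T  |  T  || F
 F  |  T  |  T  |  F  || T
 F  |  T  |  F  |  T  || T
 F  |  T  |  F  |  F  || F
 F  |  F  |  T  |  T  || T
 F  |  F  |  T  |  F  || F
 F  |  F  |  F  |  T  || T
 F  |  F  |  F  |  F  || T
The formula is true on 10 of the 16 rows.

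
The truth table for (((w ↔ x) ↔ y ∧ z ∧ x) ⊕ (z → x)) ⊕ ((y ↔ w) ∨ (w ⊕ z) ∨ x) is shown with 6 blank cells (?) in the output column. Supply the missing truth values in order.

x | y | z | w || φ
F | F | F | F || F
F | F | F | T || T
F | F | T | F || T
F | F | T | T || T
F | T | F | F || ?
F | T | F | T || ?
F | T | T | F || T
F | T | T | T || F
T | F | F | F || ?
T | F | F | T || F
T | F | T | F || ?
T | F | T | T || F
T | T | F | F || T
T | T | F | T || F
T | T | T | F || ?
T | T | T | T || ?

Row x=F, y=T, z=F, w=F: (((w ↔ x) ↔ y ∧ z ∧ x) ⊕ (z → x)) = T, ((y ↔ w) ∨ (w ⊕ z) ∨ x) = F, so the formula = T.
Row x=F, y=T, z=F, w=T: (((w ↔ x) ↔ y ∧ z ∧ x) ⊕ (z → x)) = F, ((y ↔ w) ∨ (w ⊕ z) ∨ x) = T, so the formula = T.
Row x=T, y=F, z=F, w=F: (((w ↔ x) ↔ y ∧ z ∧ x) ⊕ (z → x)) = F, ((y ↔ w) ∨ (w ⊕ z) ∨ x) = T, so the formula = T.
Row x=T, y=F, z=T, w=F: (((w ↔ x) ↔ y ∧ z ∧ x) ⊕ (z → x)) = F, ((y ↔ w) ∨ (w ⊕ z) ∨ x) = T, so the formula = T.
Row x=T, y=T, z=T, w=F: (((w ↔ x) ↔ y ∧ z ∧ x) ⊕ (z → x)) = T, ((y ↔ w) ∨ (w ⊕ z) ∨ x) = T, so the formula = F.
Row x=T, y=T, z=T, w=T: (((w ↔ x) ↔ y ∧ z ∧ x) ⊕ (z → x)) = F, ((y ↔ w) ∨ (w ⊕ z) ∨ x) = T, so the formula = T.

T, T, T, T, F, T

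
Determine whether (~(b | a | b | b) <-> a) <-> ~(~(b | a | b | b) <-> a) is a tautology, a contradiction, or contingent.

contradiction

a | b | φ
- | - | -
0 | 0 | 0
0 | 1 | 0
1 | 0 | 0
1 | 1 | 0
Every row is 0, so the formula is a contradiction.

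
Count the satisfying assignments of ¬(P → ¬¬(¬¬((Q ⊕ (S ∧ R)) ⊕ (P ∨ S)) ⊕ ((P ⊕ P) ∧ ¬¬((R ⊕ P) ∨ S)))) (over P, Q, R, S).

  P      Q      R      S    |    φ  
 True   True   True   True  |  False
 True   True   True  False  |   True
 True   True  False   True  |   True
 True   True  False  False  |   True
 True  False   True   True  |   True
 True  False   True  False  |  False
 True  False  False   True  |  False
 True  False  False  False  |  False
False   True   True   True  |  False
False   True   True  False  |  False
False   True  False   True  |  False
False   True  False  False  |  False
False  False   True   True  |  False
False  False   True  False  |  False
False  False  False   True  |  False
False  False  False  False  |  False
The formula is true on 4 of the 16 rows.

4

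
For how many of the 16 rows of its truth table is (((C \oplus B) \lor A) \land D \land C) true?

3

A  B  C  D  |  φ
F  F  F  F  |  F
F  F  F  T  |  F
F  F  T  F  |  F
F  F  T  T  |  T
F  T  F  F  |  F
F  T  F  T  |  F
F  T  T  F  |  F
F  T  T  T  |  F
T  F  F  F  |  F
T  F  F  T  |  F
T  F  T  F  |  F
T  F  T  T  |  T
T  T  F  F  |  F
T  T  F  T  |  F
T  T  T  F  |  F
T  T  T  T  |  T
The formula is true on 3 of the 16 rows.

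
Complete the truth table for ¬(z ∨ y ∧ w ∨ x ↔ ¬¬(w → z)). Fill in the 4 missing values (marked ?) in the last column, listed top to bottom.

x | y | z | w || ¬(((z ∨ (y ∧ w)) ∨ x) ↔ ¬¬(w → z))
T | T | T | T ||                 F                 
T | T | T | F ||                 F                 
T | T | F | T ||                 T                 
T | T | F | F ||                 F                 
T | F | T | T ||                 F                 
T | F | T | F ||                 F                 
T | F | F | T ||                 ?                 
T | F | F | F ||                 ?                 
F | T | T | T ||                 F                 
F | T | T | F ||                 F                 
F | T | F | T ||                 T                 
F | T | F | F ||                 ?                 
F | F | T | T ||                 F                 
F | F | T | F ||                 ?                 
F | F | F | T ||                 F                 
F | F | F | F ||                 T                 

Row x=T, y=F, z=F, w=T: (z ∨ y ∧ w ∨ x) = T, ¬¬(w → z) = F, (z ∨ y ∧ w ∨ x ↔ ¬¬(w → z)) = F, so ¬(((z ∨ (y ∧ w)) ∨ x) ↔ ¬¬(w → z)) = T.
Row x=T, y=F, z=F, w=F: (z ∨ y ∧ w ∨ x) = T, ¬¬(w → z) = T, (z ∨ y ∧ w ∨ x ↔ ¬¬(w → z)) = T, so ¬(((z ∨ (y ∧ w)) ∨ x) ↔ ¬¬(w → z)) = F.
Row x=F, y=T, z=F, w=F: (z ∨ y ∧ w ∨ x) = F, ¬¬(w → z) = T, (z ∨ y ∧ w ∨ x ↔ ¬¬(w → z)) = F, so ¬(((z ∨ (y ∧ w)) ∨ x) ↔ ¬¬(w → z)) = T.
Row x=F, y=F, z=T, w=F: (z ∨ y ∧ w ∨ x) = T, ¬¬(w → z) = T, (z ∨ y ∧ w ∨ x ↔ ¬¬(w → z)) = T, so ¬(((z ∨ (y ∧ w)) ∨ x) ↔ ¬¬(w → z)) = F.

T, F, T, F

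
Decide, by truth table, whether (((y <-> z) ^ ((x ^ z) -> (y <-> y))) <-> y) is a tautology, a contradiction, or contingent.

contingent

  x   |   y   |   z   ||   φ  
False | False | False ||  True
False | False |  True || False
False |  True | False ||  True
False |  True |  True || False
 True | False | False ||  True
 True | False |  True || False
 True |  True | False ||  True
 True |  True |  True || False
4 of 8 rows are True, so the formula is contingent.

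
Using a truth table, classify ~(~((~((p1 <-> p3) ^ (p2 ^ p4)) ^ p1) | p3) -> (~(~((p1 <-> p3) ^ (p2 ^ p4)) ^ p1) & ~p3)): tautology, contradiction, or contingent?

p1 | p2 | p3 | p4 | φ
-- | -- | -- | -- | -
T  | T  | T  | T  | F
T  | T  | T  | F  | F
T  | T  | F  | T  | F
T  | T  | F  | F  | F
T  | F  | T  | T  | F
T  | F  | T  | F  | F
T  | F  | F  | T  | F
T  | F  | F  | F  | F
F  | T  | T  | T  | F
F  | T  | T  | F  | F
F  | T  | F  | T  | F
F  | T  | F  | F  | F
F  | F  | T  | T  | F
F  | F  | T  | F  | F
F  | F  | F  | T  | F
F  | F  | F  | F  | F
Every row is F, so the formula is a contradiction.

contradiction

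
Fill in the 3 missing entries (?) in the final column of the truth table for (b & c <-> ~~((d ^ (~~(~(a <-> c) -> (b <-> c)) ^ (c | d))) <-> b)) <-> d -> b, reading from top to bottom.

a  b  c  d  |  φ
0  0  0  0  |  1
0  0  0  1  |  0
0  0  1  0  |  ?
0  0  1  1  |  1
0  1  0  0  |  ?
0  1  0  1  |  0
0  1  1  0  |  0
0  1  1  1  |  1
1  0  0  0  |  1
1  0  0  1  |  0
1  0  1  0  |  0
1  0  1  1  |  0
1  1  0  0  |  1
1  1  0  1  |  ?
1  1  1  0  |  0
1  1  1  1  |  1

1, 0, 1

Row a=0, b=0, c=1, d=0: (b & c <-> ~~((d ^ (~~(~(a <-> c) -> (b <-> c)) ^ (c | d))) <-> b)) = 1, (d -> b) = 1, so the formula = 1.
Row a=0, b=1, c=0, d=0: (b & c <-> ~~((d ^ (~~(~(a <-> c) -> (b <-> c)) ^ (c | d))) <-> b)) = 0, (d -> b) = 1, so the formula = 0.
Row a=1, b=1, c=0, d=1: (b & c <-> ~~((d ^ (~~(~(a <-> c) -> (b <-> c)) ^ (c | d))) <-> b)) = 1, (d -> b) = 1, so the formula = 1.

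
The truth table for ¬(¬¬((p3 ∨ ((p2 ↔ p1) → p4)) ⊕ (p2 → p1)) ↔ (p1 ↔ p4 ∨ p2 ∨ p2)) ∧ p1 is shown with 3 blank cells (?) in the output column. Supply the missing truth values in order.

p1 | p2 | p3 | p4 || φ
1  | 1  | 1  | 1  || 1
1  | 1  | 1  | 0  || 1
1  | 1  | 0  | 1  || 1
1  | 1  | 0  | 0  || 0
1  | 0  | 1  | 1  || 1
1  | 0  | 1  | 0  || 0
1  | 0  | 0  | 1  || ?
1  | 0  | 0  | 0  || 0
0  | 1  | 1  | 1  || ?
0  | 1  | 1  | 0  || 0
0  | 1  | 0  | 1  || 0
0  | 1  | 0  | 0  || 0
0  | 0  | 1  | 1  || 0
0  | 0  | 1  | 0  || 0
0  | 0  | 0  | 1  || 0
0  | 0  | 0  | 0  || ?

Row p1=1, p2=0, p3=0, p4=1: ¬(¬¬((p3 ∨ ((p2 ↔ p1) → p4)) ⊕ (p2 → p1)) ↔ (p1 ↔ p4 ∨ p2 ∨ p2)) = 1, so the formula = 1.
Row p1=0, p2=1, p3=1, p4=1: ¬(¬¬((p3 ∨ ((p2 ↔ p1) → p4)) ⊕ (p2 → p1)) ↔ (p1 ↔ p4 ∨ p2 ∨ p2)) = 1, so the formula = 0.
Row p1=0, p2=0, p3=0, p4=0: ¬(¬¬((p3 ∨ ((p2 ↔ p1) → p4)) ⊕ (p2 → p1)) ↔ (p1 ↔ p4 ∨ p2 ∨ p2)) = 0, so the formula = 0.

1, 0, 0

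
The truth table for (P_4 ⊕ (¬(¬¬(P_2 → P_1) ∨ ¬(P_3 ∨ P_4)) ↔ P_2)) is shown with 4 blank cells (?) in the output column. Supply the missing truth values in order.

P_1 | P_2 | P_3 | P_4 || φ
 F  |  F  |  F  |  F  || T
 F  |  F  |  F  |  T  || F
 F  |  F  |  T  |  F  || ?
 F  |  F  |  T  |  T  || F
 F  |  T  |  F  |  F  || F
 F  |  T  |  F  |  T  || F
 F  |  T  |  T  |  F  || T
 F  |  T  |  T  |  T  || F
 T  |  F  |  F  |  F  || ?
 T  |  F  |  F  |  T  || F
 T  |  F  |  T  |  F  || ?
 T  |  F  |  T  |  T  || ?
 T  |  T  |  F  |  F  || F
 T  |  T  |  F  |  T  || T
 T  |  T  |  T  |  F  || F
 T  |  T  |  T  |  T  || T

Row P_1=F, P_2=F, P_3=T, P_4=F: (¬(¬¬(P_2 → P_1) ∨ ¬(P_3 ∨ P_4)) ↔ P_2) = T, so the formula = T.
Row P_1=T, P_2=F, P_3=F, P_4=F: (¬(¬¬(P_2 → P_1) ∨ ¬(P_3 ∨ P_4)) ↔ P_2) = T, so the formula = T.
Row P_1=T, P_2=F, P_3=T, P_4=F: (¬(¬¬(P_2 → P_1) ∨ ¬(P_3 ∨ P_4)) ↔ P_2) = T, so the formula = T.
Row P_1=T, P_2=F, P_3=T, P_4=T: (¬(¬¬(P_2 → P_1) ∨ ¬(P_3 ∨ P_4)) ↔ P_2) = T, so the formula = F.

T, T, T, F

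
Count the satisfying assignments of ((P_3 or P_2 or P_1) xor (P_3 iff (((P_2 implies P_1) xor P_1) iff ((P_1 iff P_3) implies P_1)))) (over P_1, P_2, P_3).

P_1 | P_2 | P_3 | φ
--- | --- | --- | -
 1  |  1  |  1  | 1
 1  |  1  |  0  | 0
 1  |  0  |  1  | 1
 1  |  0  |  0  | 0
 0  |  1  |  1  | 1
 0  |  1  |  0  | 1
 0  |  0  |  1  | 0
 0  |  0  |  0  | 1
The formula is true on 5 of the 8 rows.

5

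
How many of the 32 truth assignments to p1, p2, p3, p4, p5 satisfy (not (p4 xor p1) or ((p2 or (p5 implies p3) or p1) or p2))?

31

p1  p2  p3  p4  p5  |  φ
F   F   F   F   F   |  T
F   F   F   F   T   |  T
F   F   F   T   F   |  T
F   F   F   T   T   |  F
F   F   T   F   F   |  T
F   F   T   F   T   |  T
F   F   T   T   F   |  T
F   F   T   T   T   |  T
F   T   F   F   F   |  T
F   T   F   F   T   |  T
F   T   F   T   F   |  T
F   T   F   T   T   |  T
F   T   T   F   F   |  T
F   T   T   F   T   |  T
F   T   T   T   F   |  T
F   T   T   T   T   |  T
T   F   F   F   F   |  T
T   F   F   F   T   |  T
T   F   F   T   F   |  T
T   F   F   T   T   |  T
T   F   T   F   F   |  T
T   F   T   F   T   |  T
T   F   T   T   F   |  T
T   F   T   T   T   |  T
T   T   F   F   F   |  T
T   T   F   F   T   |  T
T   T   F   T   F   |  T
T   T   F   T   T   |  T
T   T   T   F   F   |  T
T   T   T   F   T   |  T
T   T   T   T   F   |  T
T   T   T   T   T   |  T
The formula is true on 31 of the 32 rows.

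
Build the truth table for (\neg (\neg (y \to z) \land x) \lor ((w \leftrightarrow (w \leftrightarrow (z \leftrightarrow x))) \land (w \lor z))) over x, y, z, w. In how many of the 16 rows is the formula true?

14

x | y | z | w | (y \to z) | \neg (y \to z) | (\neg (y \to z) \land x) | (z \leftrightarrow x) | (w \lor z) | φ
- | - | - | - | --------- | -------------- | ------------------------ | --------------------- | ---------- | -
T | T | T | T |     T     |       F        |            F             |           T           |     T      | T
T | T | T | F |     T     |       F        |            F             |           T           |     T      | T
T | T | F | T |     F     |       T        |            T             |           F           |     T      | F
T | T | F | F |     F     |       T        |            T             |           F           |     F      | F
T | F | T | T |     T     |       F        |            F             |           T           |     T      | T
T | F | T | F |     T     |       F        |            F             |           T           |     T      | T
T | F | F | T |     T     |       F        |            F             |           F           |     T      | T
T | F | F | F |     T     |       F        |            F             |           F           |     F      | T
F | T | T | T |     T     |       F        |            F             |           F           |     T      | T
F | T | T | F |     T     |       F        |            F             |           F           |     T      | T
F | T | F | T |     F     |       T        |            F             |           T           |     T      | T
F | T | F | F |     F     |       T        |            F             |           T           |     F      | T
F | F | T | T |     T     |       F        |            F             |           F           |     T      | T
F | F | T | F |     T     |       F        |            F             |           F           |     T      | T
F | F | F | T |     T     |       F        |            F             |           T           |     T      | T
F | F | F | F |     T     |       F        |            F             |           T           |     F      | T
The formula is true on 14 of the 16 rows.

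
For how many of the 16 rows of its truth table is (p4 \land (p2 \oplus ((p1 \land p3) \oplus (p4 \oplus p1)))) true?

4

  p1     p2     p3     p4   |  (p1 \land p3)  (p4 \oplus p1)    φ  
 True   True   True   True  |       True          False       False
 True   True   True  False  |       True           True       False
 True   True  False   True  |      False          False        True
 True   True  False  False  |      False           True       False
 True  False   True   True  |       True          False        True
 True  False   True  False  |       True           True       False
 True  False  False   True  |      False          False       False
 True  False  False  False  |      False           True       False
False   True   True   True  |      False           True       False
False   True   True  False  |      False          False       False
False   True  False   True  |      False           True       False
False   True  False  False  |      False          False       False
False  False   True   True  |      False           True        True
False  False   True  False  |      False          False       False
False  False  False   True  |      False           True        True
False  False  False  False  |      False          False       False
The formula is true on 4 of the 16 rows.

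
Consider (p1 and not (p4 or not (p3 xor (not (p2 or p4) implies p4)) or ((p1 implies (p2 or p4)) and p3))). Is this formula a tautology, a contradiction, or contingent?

p1  p2  p3  p4  |  (p2 or p4)  not (p2 or p4)  (not (p2 or p4) implies p4)  (p1 implies (p2 or p4))  φ
T   T   T   T   |      T             F                      T                          T             F
T   T   T   F   |      T             F                      T                          T             F
T   T   F   T   |      T             F                      T                          T             F
T   T   F   F   |      T             F                      T                          T             T
T   F   T   T   |      T             F                      T                          T             F
T   F   T   F   |      F             T                      F                          F             T
T   F   F   T   |      T             F                      T                          T             F
T   F   F   F   |      F             T                      F                          F             F
F   T   T   T   |      T             F                      T                          T             F
F   T   T   F   |      T             F                      T                          T             F
F   T   F   T   |      T             F                      T                          T             F
F   T   F   F   |      T             F                      T                          T             F
F   F   T   T   |      T             F                      T                          T             F
F   F   T   F   |      F             T                      F                          T             F
F   F   F   T   |      T             F                      T                          T             F
F   F   F   F   |      F             T                      F                          T             F
2 of 16 rows are T, so the formula is contingent.

contingent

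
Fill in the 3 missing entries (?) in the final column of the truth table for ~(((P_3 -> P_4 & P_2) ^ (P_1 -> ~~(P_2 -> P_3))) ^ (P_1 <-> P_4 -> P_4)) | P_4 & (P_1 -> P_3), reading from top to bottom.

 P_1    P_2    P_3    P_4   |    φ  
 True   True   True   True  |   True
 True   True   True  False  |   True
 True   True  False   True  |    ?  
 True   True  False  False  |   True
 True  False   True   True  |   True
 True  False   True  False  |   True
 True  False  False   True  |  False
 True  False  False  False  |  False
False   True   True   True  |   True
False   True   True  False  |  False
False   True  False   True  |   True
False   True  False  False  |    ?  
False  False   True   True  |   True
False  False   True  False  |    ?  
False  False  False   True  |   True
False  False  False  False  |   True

True, True, False

Row P_1=True, P_2=True, P_3=False, P_4=True: ~(((P_3 -> P_4 & P_2) ^ (P_1 -> ~~(P_2 -> P_3))) ^ (P_1 <-> P_4 -> P_4)) = True, (P_4 & (P_1 -> P_3)) = False, so the formula = True.
Row P_1=False, P_2=True, P_3=False, P_4=False: ~(((P_3 -> P_4 & P_2) ^ (P_1 -> ~~(P_2 -> P_3))) ^ (P_1 <-> P_4 -> P_4)) = True, (P_4 & (P_1 -> P_3)) = False, so the formula = True.
Row P_1=False, P_2=False, P_3=True, P_4=False: ~(((P_3 -> P_4 & P_2) ^ (P_1 -> ~~(P_2 -> P_3))) ^ (P_1 <-> P_4 -> P_4)) = False, (P_4 & (P_1 -> P_3)) = False, so the formula = False.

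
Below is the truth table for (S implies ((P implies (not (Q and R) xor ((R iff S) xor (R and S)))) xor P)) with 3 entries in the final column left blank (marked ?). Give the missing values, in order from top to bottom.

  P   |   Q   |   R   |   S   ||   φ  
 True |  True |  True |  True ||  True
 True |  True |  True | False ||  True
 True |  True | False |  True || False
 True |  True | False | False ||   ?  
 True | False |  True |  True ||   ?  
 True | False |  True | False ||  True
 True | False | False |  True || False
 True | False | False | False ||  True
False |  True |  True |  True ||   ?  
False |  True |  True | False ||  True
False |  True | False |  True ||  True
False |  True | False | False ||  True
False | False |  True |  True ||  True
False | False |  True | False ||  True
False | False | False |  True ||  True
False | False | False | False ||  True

Row P=True, Q=True, R=False, S=False: ((P implies (not (Q and R) xor ((R iff S) xor (R and S)))) xor P) = True, so the formula = True.
Row P=True, Q=False, R=True, S=True: ((P implies (not (Q and R) xor ((R iff S) xor (R and S)))) xor P) = False, so the formula = False.
Row P=False, Q=True, R=True, S=True: ((P implies (not (Q and R) xor ((R iff S) xor (R and S)))) xor P) = True, so the formula = True.

True, False, True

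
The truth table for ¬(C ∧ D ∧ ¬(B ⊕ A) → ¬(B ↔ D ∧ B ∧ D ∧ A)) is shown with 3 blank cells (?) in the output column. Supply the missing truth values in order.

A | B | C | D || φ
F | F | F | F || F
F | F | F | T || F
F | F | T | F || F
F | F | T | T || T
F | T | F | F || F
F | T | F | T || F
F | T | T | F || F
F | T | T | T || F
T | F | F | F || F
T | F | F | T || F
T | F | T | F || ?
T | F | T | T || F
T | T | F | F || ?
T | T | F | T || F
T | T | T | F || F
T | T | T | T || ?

F, F, T

Row A=T, B=F, C=T, D=F: (C ∧ D ∧ ¬(B ⊕ A)) = F, ¬(B ↔ D ∧ B ∧ D ∧ A) = F, (C ∧ D ∧ ¬(B ⊕ A) → ¬(B ↔ D ∧ B ∧ D ∧ A)) = T, so the formula = F.
Row A=T, B=T, C=F, D=F: (C ∧ D ∧ ¬(B ⊕ A)) = F, ¬(B ↔ D ∧ B ∧ D ∧ A) = T, (C ∧ D ∧ ¬(B ⊕ A) → ¬(B ↔ D ∧ B ∧ D ∧ A)) = T, so the formula = F.
Row A=T, B=T, C=T, D=T: (C ∧ D ∧ ¬(B ⊕ A)) = T, ¬(B ↔ D ∧ B ∧ D ∧ A) = F, (C ∧ D ∧ ¬(B ⊕ A) → ¬(B ↔ D ∧ B ∧ D ∧ A)) = F, so the formula = T.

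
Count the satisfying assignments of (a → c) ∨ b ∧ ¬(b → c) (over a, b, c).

a  b  c  |  ((a → c) ∨ (b ∧ ¬(b → c)))
F  F  F  |              T             
F  F  T  |              T             
F  T  F  |              T             
F  T  T  |              T             
T  F  F  |              F             
T  F  T  |              T             
T  T  F  |              T             
T  T  T  |              T             
The formula is true on 7 of the 8 rows.

7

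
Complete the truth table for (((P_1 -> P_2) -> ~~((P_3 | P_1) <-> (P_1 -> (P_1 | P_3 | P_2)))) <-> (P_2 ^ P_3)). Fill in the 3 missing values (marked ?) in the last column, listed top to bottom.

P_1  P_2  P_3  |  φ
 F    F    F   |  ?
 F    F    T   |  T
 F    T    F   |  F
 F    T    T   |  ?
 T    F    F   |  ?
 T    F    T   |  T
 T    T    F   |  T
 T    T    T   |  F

T, F, F

Row P_1=F, P_2=F, P_3=F: ((P_1 -> P_2) -> ~~((P_3 | P_1) <-> (P_1 -> (P_1 | P_3 | P_2)))) = F, (P_2 ^ P_3) = F, so the formula = T.
Row P_1=F, P_2=T, P_3=T: ((P_1 -> P_2) -> ~~((P_3 | P_1) <-> (P_1 -> (P_1 | P_3 | P_2)))) = T, (P_2 ^ P_3) = F, so the formula = F.
Row P_1=T, P_2=F, P_3=F: ((P_1 -> P_2) -> ~~((P_3 | P_1) <-> (P_1 -> (P_1 | P_3 | P_2)))) = T, (P_2 ^ P_3) = F, so the formula = F.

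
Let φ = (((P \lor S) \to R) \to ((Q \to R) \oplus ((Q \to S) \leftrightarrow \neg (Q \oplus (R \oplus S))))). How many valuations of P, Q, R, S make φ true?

13

P | Q | R | S | (P \lor S) | ((P \lor S) \to R) | (Q \to R) | (Q \to S) | (R \oplus S) | (Q \oplus (R \oplus S)) | \neg (Q \oplus (R \oplus S)) | φ
- | - | - | - | ---------- | ------------------ | --------- | --------- | ------------ | ----------------------- | ---------------------------- | -
1 | 1 | 1 | 1 |     1      |         1          |     1     |     1     |      0       |            1            |              0               | 1
1 | 1 | 1 | 0 |     1      |         1          |     1     |     0     |      1       |            0            |              1               | 1
1 | 1 | 0 | 1 |     1      |         0          |     0     |     1     |      1       |            0            |              1               | 1
1 | 1 | 0 | 0 |     1      |         0          |     0     |     0     |      0       |            1            |              0               | 1
1 | 0 | 1 | 1 |     1      |         1          |     1     |     1     |      0       |            0            |              1               | 0
1 | 0 | 1 | 0 |     1      |         1          |     1     |     1     |      1       |            1            |              0               | 1
1 | 0 | 0 | 1 |     1      |         0          |     1     |     1     |      1       |            1            |              0               | 1
1 | 0 | 0 | 0 |     1      |         0          |     1     |     1     |      0       |            0            |              1               | 1
0 | 1 | 1 | 1 |     1      |         1          |     1     |     1     |      0       |            1            |              0               | 1
0 | 1 | 1 | 0 |     0      |         1          |     1     |     0     |      1       |            0            |              1               | 1
0 | 1 | 0 | 1 |     1      |         0          |     0     |     1     |      1       |            0            |              1               | 1
0 | 1 | 0 | 0 |     0      |         1          |     0     |     0     |      0       |            1            |              0               | 1
0 | 0 | 1 | 1 |     1      |         1          |     1     |     1     |      0       |            0            |              1               | 0
0 | 0 | 1 | 0 |     0      |         1          |     1     |     1     |      1       |            1            |              0               | 1
0 | 0 | 0 | 1 |     1      |         0          |     1     |     1     |      1       |            1            |              0               | 1
0 | 0 | 0 | 0 |     0      |         1          |     1     |     1     |      0       |            0            |              1               | 0
The formula is true on 13 of the 16 rows.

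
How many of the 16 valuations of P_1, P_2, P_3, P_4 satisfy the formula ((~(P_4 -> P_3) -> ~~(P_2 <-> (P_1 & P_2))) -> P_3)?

9

P_1 | P_2 | P_3 | P_4 || φ
 F  |  F  |  F  |  F  || F
 F  |  F  |  F  |  T  || F
 F  |  F  |  T  |  F  || T
 F  |  F  |  T  |  T  || T
 F  |  T  |  F  |  F  || F
 F  |  T  |  F  |  T  || T
 F  |  T  |  T  |  F  || T
 F  |  T  |  T  |  T  || T
 T  |  F  |  F  |  F  || F
 T  |  F  |  F  |  T  || F
 T  |  F  |  T  |  F  || T
 T  |  F  |  T  |  T  || T
 T  |  T  |  F  |  F  || F
 T  |  T  |  F  |  T  || F
 T  |  T  |  T  |  F  || T
 T  |  T  |  T  |  T  || T
The formula is true on 9 of the 16 rows.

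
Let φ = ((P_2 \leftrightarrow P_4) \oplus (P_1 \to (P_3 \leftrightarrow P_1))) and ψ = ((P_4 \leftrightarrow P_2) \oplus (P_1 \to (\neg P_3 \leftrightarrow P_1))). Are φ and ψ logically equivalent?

not equivalent

 P_1  |  P_2  |  P_3  |  P_4  ||   φ   |   ψ  
 True |  True |  True |  True || False |  True
 True |  True |  True | False ||  True | False
 True |  True | False |  True ||  True | False
 True |  True | False | False || False |  True
 True | False |  True |  True ||  True | False
 True | False |  True | False || False |  True
 True | False | False |  True || False |  True
 True | False | False | False ||  True | False
False |  True |  True |  True || False | False
False |  True |  True | False ||  True |  True
False |  True | False |  True || False | False
False |  True | False | False ||  True |  True
False | False |  True |  True ||  True |  True
False | False |  True | False || False | False
False | False | False |  True ||  True |  True
False | False | False | False || False | False
The columns differ at P_1=True, P_2=True, P_3=True, P_4=True (φ=False, ψ=True), so they are not equivalent.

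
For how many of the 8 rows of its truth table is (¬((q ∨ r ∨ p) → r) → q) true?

p  q  r  |  (¬((q ∨ r ∨ p) → r) → q)
T  T  T  |             T            
T  T  F  |             T            
T  F  T  |             T            
T  F  F  |             F            
F  T  T  |             T            
F  T  F  |             T            
F  F  T  |             T            
F  F  F  |             T            
The formula is true on 7 of the 8 rows.

7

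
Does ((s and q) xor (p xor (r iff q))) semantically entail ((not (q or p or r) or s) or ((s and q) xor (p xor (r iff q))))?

p | q | r | s | φ | ψ
- | - | - | - | - | -
T | T | T | T | T | T
T | T | T | F | F | F
T | T | F | T | F | T
T | T | F | F | T | T
T | F | T | T | T | T
T | F | T | F | T | T
T | F | F | T | F | T
T | F | F | F | F | F
F | T | T | T | F | T
F | T | T | F | T | T
F | T | F | T | T | T
F | T | F | F | F | F
F | F | T | T | F | T
F | F | T | F | F | F
F | F | F | T | T | T
F | F | F | F | T | T
In every row where φ is true, ψ is also true, so φ ⊨ ψ.

yes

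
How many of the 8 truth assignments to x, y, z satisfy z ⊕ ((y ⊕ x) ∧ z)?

2

x | y | z | (y ⊕ x) | ((y ⊕ x) ∧ z) | (z ⊕ ((y ⊕ x) ∧ z))
- | - | - | ------- | ------------- | -------------------
1 | 1 | 1 |    0    |       0       |          1         
1 | 1 | 0 |    0    |       0       |          0         
1 | 0 | 1 |    1    |       1       |          0         
1 | 0 | 0 |    1    |       0       |          0         
0 | 1 | 1 |    1    |       1       |          0         
0 | 1 | 0 |    1    |       0       |          0         
0 | 0 | 1 |    0    |       0       |          1         
0 | 0 | 0 |    0    |       0       |          0         
The formula is true on 2 of the 8 rows.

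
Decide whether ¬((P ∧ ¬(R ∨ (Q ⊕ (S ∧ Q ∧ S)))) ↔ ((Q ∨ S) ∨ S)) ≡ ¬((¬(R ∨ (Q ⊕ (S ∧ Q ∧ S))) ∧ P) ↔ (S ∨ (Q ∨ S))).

equivalent

P | Q | R | S | φ | ψ
- | - | - | - | - | -
T | T | T | T | T | T
T | T | T | F | T | T
T | T | F | T | F | F
T | T | F | F | T | T
T | F | T | T | T | T
T | F | T | F | F | F
T | F | F | T | F | F
T | F | F | F | T | T
F | T | T | T | T | T
F | T | T | F | T | T
F | T | F | T | T | T
F | T | F | F | T | T
F | F | T | T | T | T
F | F | T | F | F | F
F | F | F | T | T | T
F | F | F | F | F | F
The columns for φ and ψ agree on every row, so they are logically equivalent.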